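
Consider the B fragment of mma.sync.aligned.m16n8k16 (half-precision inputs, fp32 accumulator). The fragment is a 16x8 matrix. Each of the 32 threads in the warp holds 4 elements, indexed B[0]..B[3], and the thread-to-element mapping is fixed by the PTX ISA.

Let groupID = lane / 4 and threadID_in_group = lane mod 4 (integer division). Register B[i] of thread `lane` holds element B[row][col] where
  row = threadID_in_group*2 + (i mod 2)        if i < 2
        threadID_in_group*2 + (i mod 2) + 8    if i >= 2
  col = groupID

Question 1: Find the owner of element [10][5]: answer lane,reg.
c=5→G=5  r=10→rhi=1,T=1,p=0
L=5*4+1=21  i=1*2+0=2

21,2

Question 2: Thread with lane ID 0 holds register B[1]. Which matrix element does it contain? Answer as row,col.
1,0

lane 0→0/4=0, 0 mod 4=0
i=1  r:2·0+1+0→1  c:0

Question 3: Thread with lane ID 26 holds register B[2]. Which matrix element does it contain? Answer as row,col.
L=26->gid=26>>2=6, tid=26&3=2
[2]->row 2·2+0+8=12  col gid=6

12,6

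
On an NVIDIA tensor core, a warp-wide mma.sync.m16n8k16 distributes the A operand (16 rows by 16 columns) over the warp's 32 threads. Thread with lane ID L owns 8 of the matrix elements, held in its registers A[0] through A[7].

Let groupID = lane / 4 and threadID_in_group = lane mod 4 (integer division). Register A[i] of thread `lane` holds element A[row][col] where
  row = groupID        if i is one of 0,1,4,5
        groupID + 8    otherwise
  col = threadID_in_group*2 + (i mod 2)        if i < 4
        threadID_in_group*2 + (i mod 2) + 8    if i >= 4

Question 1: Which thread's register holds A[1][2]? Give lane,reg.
5,0

r:1=>grp=1,rB=0  c:2=>cB=0,tig=1,lo=0
L=1*4+1=5  i=0*4+0*2+0=0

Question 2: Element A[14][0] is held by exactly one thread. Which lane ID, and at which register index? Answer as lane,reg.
r=14→G=6,rhi=1  c=0→chi=0,T=0,p=0
L=6*4+0=24  i=0*4+1*2+0=2

24,2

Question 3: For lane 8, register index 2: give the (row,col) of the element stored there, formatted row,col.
10,0

L=8⇒gr=8>>2=2, th=8&3=0
[2]⇒row 2+8=10  col 0·2+0+0=0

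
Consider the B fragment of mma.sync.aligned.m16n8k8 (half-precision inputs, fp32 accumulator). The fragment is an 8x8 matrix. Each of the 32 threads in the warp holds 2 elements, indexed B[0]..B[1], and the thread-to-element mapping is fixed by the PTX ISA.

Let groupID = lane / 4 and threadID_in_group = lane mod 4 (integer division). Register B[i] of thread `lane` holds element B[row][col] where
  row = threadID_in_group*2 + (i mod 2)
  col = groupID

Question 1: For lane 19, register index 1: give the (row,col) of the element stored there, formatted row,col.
7,4

lane 19: grp=4 (19/4), tig=3 (19%4)
i=1: r=3*2+1=7, c=grp=4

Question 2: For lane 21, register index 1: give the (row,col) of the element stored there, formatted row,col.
lane 21=>21/4=5, 21 mod 4=1
i=1  r:2·1+1=>3  c:5

3,5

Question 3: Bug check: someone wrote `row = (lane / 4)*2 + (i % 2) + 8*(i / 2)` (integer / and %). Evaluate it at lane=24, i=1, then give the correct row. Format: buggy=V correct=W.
`(lane / 4)*2 + (i % 2) + 8*(i / 2)`[24,1]→13
lane 24: G=6 (24/4), T=0 (24%4)
i=1: r=0*2+1=1, c=G=6
row: 13 vs 1

buggy=13 correct=1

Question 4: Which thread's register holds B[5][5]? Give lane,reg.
c:5=>grp=5  r:5=>tig=2,lo=1
L=5*4+2=22  i=1=1

22,1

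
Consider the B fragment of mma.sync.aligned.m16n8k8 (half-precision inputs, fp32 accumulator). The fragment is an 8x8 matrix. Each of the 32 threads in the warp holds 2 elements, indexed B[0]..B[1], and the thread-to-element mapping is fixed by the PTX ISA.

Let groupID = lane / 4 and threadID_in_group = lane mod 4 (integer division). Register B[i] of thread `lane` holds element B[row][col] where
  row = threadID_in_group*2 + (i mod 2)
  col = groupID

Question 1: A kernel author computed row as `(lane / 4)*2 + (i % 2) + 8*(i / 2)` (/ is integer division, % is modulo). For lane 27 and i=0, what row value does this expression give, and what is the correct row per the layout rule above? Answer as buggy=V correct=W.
`(lane / 4)*2 + (i % 2) + 8*(i / 2)`[27,0]=>12
27: grp=6,tig=3
[0] (3*2+0,6) = (6,6)
row: 12 vs 6

buggy=12 correct=6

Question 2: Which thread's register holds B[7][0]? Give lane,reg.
c: 0->gid=0  r: 7->tid=3,i&1=1
L=0*4+3=3  i=1=1

3,1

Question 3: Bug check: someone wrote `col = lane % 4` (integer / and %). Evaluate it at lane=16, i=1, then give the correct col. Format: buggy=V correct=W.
buggy=0 correct=4

`lane % 4`[16,1]→0
lane 16→16/4=4, 16 mod 4=0
i=1  r:2·0+1→1  c:4
col: 0 vs 4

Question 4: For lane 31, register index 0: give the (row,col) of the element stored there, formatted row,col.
lane 31: G=7 (31/4), T=3 (31%4)
i=0: r=3*2+0=6, c=G=7

6,7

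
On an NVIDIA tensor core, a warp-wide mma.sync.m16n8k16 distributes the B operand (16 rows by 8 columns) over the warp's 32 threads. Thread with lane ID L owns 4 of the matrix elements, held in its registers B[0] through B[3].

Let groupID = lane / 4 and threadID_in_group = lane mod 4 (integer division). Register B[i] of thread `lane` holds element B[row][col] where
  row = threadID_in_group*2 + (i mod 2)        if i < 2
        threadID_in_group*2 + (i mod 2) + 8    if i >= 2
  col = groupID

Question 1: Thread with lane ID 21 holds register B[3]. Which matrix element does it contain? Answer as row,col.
lane 21=>21/4=5, 21 mod 4=1
i=3  r:2·1+1+8=>11  c:5

11,5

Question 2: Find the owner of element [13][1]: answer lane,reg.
6,3

c=1->g=1  r=13->rb=1,t=2,b0=1
L=1*4+2=6  i=1*2+1=3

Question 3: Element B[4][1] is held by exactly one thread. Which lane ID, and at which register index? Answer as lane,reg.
6,0

c=1→G=1  r=4→rhi=0,T=2,p=0
L=1*4+2=6  i=0*2+0=0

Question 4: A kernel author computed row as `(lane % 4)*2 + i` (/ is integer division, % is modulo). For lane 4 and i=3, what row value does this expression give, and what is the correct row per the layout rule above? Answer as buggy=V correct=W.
buggy=3 correct=9

`(lane % 4)*2 + i`[4,3]→3
4: G=1,T=0
[3] (0*2+1+8,1) = (9,1)
row: 3 vs 9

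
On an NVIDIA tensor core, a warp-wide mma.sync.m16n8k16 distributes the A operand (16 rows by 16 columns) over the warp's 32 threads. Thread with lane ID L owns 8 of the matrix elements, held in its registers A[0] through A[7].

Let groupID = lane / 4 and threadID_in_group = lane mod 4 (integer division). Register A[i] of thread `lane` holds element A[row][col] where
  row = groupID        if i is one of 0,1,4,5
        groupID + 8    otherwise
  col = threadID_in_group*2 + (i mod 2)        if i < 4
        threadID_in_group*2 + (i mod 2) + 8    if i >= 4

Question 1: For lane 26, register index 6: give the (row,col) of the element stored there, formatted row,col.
L=26=>grp=26>>2=6, tig=26&3=2
[6]=>row 6+8=14  col 2·2+0+8=12

14,12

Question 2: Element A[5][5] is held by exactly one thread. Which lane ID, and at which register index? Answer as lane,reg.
r: 5->gid=5,r8=0  c: 5->c8=0,tid=2,i&1=1
L=5*4+2=22  i=0*4+0*2+1=1

22,1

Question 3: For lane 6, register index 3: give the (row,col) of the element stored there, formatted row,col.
6: g=1,t=2
[3] (1+8,2*2+1+0) = (9,5)

9,5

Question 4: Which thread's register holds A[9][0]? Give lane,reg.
r=9→G=1,rhi=1  c=0→chi=0,T=0,p=0
L=1*4+0=4  i=0*4+1*2+0=2

4,2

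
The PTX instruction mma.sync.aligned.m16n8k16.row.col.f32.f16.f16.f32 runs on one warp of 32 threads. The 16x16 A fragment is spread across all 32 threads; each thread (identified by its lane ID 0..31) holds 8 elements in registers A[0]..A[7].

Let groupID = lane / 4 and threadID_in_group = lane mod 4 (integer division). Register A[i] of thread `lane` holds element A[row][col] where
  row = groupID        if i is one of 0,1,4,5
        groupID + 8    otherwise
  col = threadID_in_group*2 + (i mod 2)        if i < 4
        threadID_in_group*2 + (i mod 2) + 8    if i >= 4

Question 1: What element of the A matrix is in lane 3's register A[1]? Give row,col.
3: gid=0,tid=3
[1] (0+0,3*2+1+0) = (0,7)

0,7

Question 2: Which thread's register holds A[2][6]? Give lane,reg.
11,0

r=2⇒gr=2,Rb=0  c=6⇒Cb=0,th=3,odd=0
L=2*4+3=11  i=0*4+0*2+0=0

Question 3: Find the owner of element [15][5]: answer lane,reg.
30,3

r:15=>grp=7,rB=1  c:5=>cB=0,tig=2,lo=1
L=7*4+2=30  i=0*4+1*2+1=3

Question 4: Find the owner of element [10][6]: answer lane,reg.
11,2

r=10⇒gr=2,Rb=1  c=6⇒Cb=0,th=3,odd=0
L=2*4+3=11  i=0*4+1*2+0=2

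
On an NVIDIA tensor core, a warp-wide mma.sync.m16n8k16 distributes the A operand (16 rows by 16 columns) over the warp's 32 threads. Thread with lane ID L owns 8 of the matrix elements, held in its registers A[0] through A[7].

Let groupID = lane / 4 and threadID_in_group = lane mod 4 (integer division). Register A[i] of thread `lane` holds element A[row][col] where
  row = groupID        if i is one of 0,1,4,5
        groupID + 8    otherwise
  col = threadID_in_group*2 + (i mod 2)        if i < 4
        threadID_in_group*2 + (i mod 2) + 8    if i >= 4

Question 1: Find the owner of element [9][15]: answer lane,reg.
r=9->g=1,rb=1  c=15->cb=1,t=3,b0=1
L=1*4+3=7  i=1*4+1*2+1=7

7,7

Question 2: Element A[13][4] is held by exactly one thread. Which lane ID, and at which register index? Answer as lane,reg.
r:13=>grp=5,rB=1  c:4=>cB=0,tig=2,lo=0
L=5*4+2=22  i=0*4+1*2+0=2

22,2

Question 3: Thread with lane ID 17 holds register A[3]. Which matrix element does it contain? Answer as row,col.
lane 17->17/4=4, 17 mod 4=1
i=3  r:4+8->12  c:2·1+1+0->3

12,3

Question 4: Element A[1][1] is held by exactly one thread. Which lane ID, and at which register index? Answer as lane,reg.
r:1=>grp=1,rB=0  c:1=>cB=0,tig=0,lo=1
L=1*4+0=4  i=0*4+0*2+1=1

4,1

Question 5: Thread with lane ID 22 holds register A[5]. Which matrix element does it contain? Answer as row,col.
5,13

22: gid=5,tid=2
[5] (5+0,2*2+1+8) = (5,13)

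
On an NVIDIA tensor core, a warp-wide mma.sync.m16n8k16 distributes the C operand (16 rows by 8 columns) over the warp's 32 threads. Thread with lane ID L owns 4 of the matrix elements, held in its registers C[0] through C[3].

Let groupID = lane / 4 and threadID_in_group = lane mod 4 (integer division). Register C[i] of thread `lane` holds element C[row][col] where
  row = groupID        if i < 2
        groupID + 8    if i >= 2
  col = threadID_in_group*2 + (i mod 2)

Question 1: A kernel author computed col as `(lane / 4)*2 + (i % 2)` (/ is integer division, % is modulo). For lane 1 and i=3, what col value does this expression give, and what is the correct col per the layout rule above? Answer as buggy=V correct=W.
buggy=1 correct=3

`(lane / 4)*2 + (i % 2)`[1,3]=>1
1: grp=0,tig=1
[3] (0+8,1*2+1) = (8,3)
col: 1 vs 3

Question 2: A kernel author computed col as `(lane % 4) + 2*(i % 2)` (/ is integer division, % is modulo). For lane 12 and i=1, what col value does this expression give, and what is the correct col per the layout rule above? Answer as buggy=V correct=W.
buggy=2 correct=1

`(lane % 4) + 2*(i % 2)`[12,1]=>2
L=12=>grp=12>>2=3, tig=12&3=0
[1]=>row 3+0=3  col 0·2+1=1
col: 2 vs 1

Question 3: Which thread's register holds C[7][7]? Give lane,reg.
31,1

r:7=>grp=7,rB=0  c:7=>tig=3,lo=1
L=7*4+3=31  i=0*2+1=1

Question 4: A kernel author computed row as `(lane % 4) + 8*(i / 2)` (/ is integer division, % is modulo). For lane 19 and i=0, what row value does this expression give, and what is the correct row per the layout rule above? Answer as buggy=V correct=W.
buggy=3 correct=4

`(lane % 4) + 8*(i / 2)`[19,0]→3
L=19→G=19>>2=4, T=19&3=3
[0]→row 4+0=4  col 3·2+0=6
row: 3 vs 4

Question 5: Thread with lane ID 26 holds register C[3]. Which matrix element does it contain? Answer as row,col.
14,5

26: G=6,T=2
[3] (6+8,2*2+1) = (14,5)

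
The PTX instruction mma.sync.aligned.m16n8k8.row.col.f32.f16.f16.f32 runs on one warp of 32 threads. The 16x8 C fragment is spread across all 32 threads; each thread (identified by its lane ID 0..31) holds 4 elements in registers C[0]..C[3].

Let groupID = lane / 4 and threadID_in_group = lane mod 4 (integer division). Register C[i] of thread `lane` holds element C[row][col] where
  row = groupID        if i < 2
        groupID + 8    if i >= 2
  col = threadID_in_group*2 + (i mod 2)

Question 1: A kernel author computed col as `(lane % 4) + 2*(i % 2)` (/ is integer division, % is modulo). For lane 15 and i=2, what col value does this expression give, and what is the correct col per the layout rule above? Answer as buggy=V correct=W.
buggy=3 correct=6

`(lane % 4) + 2*(i % 2)`[15,2]→3
lane 15→15/4=3, 15 mod 4=3
i=2  r:3+8→11  c:2·3+0→6
col: 3 vs 6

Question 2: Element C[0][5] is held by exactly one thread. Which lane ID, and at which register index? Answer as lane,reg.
2,1

r:0=>grp=0,rB=0  c:5=>tig=2,lo=1
L=0*4+2=2  i=0*2+1=1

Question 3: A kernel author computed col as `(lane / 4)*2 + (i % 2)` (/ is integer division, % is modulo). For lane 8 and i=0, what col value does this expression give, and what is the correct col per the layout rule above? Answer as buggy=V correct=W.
`(lane / 4)*2 + (i % 2)`[8,0]->4
8: g=2,t=0
[0] (2+0,0*2+0) = (2,0)
col: 4 vs 0

buggy=4 correct=0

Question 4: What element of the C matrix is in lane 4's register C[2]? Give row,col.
lane 4=>4/4=1, 4 mod 4=0
i=2  r:1+8=>9  c:2·0+0=>0

9,0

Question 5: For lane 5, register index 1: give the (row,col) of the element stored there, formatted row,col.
L=5→G=5>>2=1, T=5&3=1
[1]→row 1+0=1  col 1·2+1=3

1,3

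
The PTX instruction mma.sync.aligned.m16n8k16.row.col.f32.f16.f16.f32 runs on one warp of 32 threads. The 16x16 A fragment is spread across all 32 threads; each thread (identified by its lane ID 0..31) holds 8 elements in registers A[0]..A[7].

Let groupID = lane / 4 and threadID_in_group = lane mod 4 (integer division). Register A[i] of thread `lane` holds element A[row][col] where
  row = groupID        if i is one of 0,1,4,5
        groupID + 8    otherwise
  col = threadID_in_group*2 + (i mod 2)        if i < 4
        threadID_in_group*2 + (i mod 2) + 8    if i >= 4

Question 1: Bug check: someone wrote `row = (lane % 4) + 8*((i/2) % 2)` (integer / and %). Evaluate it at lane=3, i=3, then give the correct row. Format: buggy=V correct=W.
buggy=11 correct=8

`(lane % 4) + 8*((i/2) % 2)`[3,3]→11
3: G=0,T=3
[3] (0+8,3*2+1+0) = (8,7)
row: 11 vs 8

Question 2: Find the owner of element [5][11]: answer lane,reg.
21,5

r=5->g=5,rb=0  c=11->cb=1,t=1,b0=1
L=5*4+1=21  i=1*4+0*2+1=5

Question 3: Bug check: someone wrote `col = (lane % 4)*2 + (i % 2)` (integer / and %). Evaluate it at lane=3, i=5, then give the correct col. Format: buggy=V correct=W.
buggy=7 correct=15

`(lane % 4)*2 + (i % 2)`[3,5]->7
L=3->gid=3>>2=0, tid=3&3=3
[5]->row 0+0=0  col 3·2+1+8=15
col: 7 vs 15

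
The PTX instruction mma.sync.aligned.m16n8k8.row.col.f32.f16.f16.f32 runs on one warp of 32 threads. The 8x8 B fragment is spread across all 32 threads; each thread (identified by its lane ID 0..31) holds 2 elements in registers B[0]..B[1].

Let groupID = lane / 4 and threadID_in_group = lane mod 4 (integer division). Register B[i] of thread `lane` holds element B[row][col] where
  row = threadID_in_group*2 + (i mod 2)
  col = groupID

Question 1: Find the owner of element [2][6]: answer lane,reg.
c=6→G=6  r=2→T=1,p=0
L=6*4+1=25  i=0=0

25,0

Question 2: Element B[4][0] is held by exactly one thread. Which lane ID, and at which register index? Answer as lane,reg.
c:0=>grp=0  r:4=>tig=2,lo=0
L=0*4+2=2  i=0=0

2,0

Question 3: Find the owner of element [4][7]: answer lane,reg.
30,0

c=7->g=7  r=4->t=2,b0=0
L=7*4+2=30  i=0=0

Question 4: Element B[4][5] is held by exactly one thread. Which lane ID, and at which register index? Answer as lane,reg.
c: 5->gid=5  r: 4->tid=2,i&1=0
L=5*4+2=22  i=0=0

22,0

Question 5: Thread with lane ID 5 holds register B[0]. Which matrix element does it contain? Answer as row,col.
2,1

lane 5: gid=1 (5/4), tid=1 (5%4)
i=0: r=1*2+0=2, c=gid=1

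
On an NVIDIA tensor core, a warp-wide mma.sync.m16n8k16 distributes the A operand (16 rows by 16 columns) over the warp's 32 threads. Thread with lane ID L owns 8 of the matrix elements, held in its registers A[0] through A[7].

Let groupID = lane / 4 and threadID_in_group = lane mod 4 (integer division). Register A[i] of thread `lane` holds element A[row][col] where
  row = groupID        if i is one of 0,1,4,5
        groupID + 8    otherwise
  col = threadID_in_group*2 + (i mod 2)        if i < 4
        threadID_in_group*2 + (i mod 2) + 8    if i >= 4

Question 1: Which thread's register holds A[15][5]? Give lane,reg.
30,3

r: 15->gid=7,r8=1  c: 5->c8=0,tid=2,i&1=1
L=7*4+2=30  i=0*4+1*2+1=3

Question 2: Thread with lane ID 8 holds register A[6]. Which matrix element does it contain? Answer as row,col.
10,8

8: G=2,T=0
[6] (2+8,0*2+0+8) = (10,8)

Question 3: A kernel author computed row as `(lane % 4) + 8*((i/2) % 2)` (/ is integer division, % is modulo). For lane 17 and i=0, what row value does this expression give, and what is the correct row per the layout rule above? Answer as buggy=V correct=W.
`(lane % 4) + 8*((i/2) % 2)`[17,0]->1
lane 17->17/4=4, 17 mod 4=1
i=0  r:4+0->4  c:2·1+0+0->2
row: 1 vs 4

buggy=1 correct=4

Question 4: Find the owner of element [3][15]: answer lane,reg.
r:3=>grp=3,rB=0  c:15=>cB=1,tig=3,lo=1
L=3*4+3=15  i=1*4+0*2+1=5

15,5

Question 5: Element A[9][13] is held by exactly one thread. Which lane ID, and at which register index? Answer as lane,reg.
6,7

r=9⇒gr=1,Rb=1  c=13⇒Cb=1,th=2,odd=1
L=1*4+2=6  i=1*4+1*2+1=7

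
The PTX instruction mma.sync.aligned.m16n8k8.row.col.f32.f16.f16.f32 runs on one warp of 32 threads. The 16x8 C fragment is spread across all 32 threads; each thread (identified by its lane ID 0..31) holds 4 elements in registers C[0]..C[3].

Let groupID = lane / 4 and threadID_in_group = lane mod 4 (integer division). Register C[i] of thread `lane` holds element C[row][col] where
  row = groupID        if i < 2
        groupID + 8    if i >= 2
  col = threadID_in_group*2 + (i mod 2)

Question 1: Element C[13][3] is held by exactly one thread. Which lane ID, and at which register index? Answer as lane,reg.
r=13→G=5,rhi=1  c=3→T=1,p=1
L=5*4+1=21  i=1*2+1=3

21,3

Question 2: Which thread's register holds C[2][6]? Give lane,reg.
r=2⇒gr=2,Rb=0  c=6⇒th=3,odd=0
L=2*4+3=11  i=0*2+0=0

11,0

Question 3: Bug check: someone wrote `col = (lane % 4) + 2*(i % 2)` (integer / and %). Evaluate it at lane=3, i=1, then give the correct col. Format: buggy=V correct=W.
`(lane % 4) + 2*(i % 2)`[3,1]->5
lane 3: gid=0 (3/4), tid=3 (3%4)
i=1: r=0+0=0, c=3*2+1=7
col: 5 vs 7

buggy=5 correct=7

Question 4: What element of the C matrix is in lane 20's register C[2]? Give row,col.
13,0

lane 20→20/4=5, 20 mod 4=0
i=2  r:5+8→13  c:2·0+0→0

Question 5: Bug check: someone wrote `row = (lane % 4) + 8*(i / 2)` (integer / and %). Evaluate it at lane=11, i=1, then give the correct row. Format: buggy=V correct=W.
buggy=3 correct=2

`(lane % 4) + 8*(i / 2)`[11,1]->3
lane 11->11/4=2, 11 mod 4=3
i=1  r:2+0->2  c:2·3+1->7
row: 3 vs 2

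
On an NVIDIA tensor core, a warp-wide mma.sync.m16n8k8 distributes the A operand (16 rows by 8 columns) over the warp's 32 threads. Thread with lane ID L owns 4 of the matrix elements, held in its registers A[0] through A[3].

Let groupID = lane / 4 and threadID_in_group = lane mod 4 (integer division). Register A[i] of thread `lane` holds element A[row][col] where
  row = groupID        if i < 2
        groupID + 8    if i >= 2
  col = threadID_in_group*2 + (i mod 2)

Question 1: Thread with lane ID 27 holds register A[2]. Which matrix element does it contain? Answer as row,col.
14,6

27: grp=6,tig=3
[2] (6+8,3*2+0) = (14,6)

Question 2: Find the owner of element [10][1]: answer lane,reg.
r=10→G=2,rhi=1  c=1→T=0,p=1
L=2*4+0=8  i=1*2+1=3

8,3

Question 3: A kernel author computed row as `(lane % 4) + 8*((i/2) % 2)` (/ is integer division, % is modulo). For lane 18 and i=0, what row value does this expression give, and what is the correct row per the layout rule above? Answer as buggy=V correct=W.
`(lane % 4) + 8*((i/2) % 2)`[18,0]→2
L=18→G=18>>2=4, T=18&3=2
[0]→row 4+0=4  col 2·2+0=4
row: 2 vs 4

buggy=2 correct=4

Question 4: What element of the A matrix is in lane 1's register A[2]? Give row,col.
1: gid=0,tid=1
[2] (0+8,1*2+0) = (8,2)

8,2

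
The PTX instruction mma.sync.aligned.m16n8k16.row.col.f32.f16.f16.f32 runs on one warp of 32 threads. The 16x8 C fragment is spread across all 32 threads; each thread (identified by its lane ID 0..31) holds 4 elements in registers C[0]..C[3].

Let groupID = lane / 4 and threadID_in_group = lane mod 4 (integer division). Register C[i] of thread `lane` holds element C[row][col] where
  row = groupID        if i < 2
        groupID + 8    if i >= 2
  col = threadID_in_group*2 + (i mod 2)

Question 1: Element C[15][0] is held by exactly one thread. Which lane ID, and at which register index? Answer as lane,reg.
r=15→G=7,rhi=1  c=0→T=0,p=0
L=7*4+0=28  i=1*2+0=2

28,2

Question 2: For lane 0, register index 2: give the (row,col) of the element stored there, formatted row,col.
lane 0: gr=0 (0/4), th=0 (0%4)
i=2: r=0+8=8, c=0*2+0=0

8,0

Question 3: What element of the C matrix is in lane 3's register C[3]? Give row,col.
lane 3: gid=0 (3/4), tid=3 (3%4)
i=3: r=0+8=8, c=3*2+1=7

8,7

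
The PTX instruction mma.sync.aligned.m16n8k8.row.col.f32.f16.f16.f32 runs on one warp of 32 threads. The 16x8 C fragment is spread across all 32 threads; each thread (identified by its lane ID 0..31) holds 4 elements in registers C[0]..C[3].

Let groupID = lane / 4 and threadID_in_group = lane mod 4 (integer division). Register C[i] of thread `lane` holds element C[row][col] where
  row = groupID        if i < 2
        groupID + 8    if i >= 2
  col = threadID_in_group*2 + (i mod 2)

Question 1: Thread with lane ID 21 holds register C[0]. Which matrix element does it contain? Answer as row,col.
5,2

lane 21⇒21/4=5, 21 mod 4=1
i=0  r:5+0⇒5  c:2·1+0⇒2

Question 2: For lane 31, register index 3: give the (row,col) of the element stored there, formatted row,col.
15,7

31: G=7,T=3
[3] (7+8,3*2+1) = (15,7)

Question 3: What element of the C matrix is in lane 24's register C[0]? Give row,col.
24: g=6,t=0
[0] (6+0,0*2+0) = (6,0)

6,0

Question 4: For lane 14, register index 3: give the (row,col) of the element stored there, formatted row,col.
11,5

lane 14⇒14/4=3, 14 mod 4=2
i=3  r:3+8⇒11  c:2·2+1⇒5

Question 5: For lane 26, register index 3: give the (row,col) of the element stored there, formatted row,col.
L=26→G=26>>2=6, T=26&3=2
[3]→row 6+8=14  col 2·2+1=5

14,5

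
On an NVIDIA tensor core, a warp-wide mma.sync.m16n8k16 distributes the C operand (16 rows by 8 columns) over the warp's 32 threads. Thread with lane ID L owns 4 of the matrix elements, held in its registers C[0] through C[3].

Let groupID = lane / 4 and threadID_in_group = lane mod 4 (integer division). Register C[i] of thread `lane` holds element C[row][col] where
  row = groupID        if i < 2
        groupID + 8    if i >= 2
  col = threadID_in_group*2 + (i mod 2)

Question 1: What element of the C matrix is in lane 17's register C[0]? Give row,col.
4,2

lane 17: gr=4 (17/4), th=1 (17%4)
i=0: r=4+0=4, c=1*2+0=2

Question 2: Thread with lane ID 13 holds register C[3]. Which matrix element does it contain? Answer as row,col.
11,3

lane 13->13/4=3, 13 mod 4=1
i=3  r:3+8->11  c:2·1+1->3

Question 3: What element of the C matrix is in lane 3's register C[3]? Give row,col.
8,7

L=3⇒gr=3>>2=0, th=3&3=3
[3]⇒row 0+8=8  col 3·2+1=7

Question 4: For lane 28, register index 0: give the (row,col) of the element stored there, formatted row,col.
7,0

lane 28: gr=7 (28/4), th=0 (28%4)
i=0: r=7+0=7, c=0*2+0=0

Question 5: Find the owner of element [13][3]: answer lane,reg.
21,3

r: 13->gid=5,r8=1  c: 3->tid=1,i&1=1
L=5*4+1=21  i=1*2+1=3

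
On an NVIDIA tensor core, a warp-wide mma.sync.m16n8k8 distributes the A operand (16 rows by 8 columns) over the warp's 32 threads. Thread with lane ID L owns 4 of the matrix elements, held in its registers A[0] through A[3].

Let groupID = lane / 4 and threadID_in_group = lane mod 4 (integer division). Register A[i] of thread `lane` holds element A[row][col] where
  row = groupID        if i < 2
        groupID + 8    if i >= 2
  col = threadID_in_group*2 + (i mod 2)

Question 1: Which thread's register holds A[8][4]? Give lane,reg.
r=8→G=0,rhi=1  c=4→T=2,p=0
L=0*4+2=2  i=1*2+0=2

2,2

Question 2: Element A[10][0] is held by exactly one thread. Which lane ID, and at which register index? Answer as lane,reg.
r=10->g=2,rb=1  c=0->t=0,b0=0
L=2*4+0=8  i=1*2+0=2

8,2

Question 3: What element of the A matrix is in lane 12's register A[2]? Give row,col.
12: grp=3,tig=0
[2] (3+8,0*2+0) = (11,0)

11,0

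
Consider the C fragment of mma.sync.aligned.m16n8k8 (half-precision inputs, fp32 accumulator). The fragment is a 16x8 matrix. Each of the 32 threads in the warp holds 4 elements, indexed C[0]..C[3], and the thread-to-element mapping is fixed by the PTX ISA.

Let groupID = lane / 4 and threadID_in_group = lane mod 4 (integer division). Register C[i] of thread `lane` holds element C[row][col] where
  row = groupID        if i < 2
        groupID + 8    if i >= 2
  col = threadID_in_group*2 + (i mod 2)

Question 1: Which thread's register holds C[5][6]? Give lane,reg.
r=5->g=5,rb=0  c=6->t=3,b0=0
L=5*4+3=23  i=0*2+0=0

23,0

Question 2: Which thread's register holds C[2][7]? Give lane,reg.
11,1

r=2→G=2,rhi=0  c=7→T=3,p=1
L=2*4+3=11  i=0*2+1=1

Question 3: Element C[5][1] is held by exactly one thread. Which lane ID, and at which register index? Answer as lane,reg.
20,1

r=5→G=5,rhi=0  c=1→T=0,p=1
L=5*4+0=20  i=0*2+1=1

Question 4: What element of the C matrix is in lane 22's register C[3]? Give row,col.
L=22→G=22>>2=5, T=22&3=2
[3]→row 5+8=13  col 2·2+1=5

13,5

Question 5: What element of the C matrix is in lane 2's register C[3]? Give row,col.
8,5

lane 2->2/4=0, 2 mod 4=2
i=3  r:0+8->8  c:2·2+1->5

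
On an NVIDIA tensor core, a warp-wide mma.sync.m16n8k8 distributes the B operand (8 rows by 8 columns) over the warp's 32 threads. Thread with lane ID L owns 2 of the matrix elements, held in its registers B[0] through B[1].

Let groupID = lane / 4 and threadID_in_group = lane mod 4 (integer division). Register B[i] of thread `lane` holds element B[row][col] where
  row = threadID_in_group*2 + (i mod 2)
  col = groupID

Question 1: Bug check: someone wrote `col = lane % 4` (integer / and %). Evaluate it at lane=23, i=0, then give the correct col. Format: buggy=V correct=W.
`lane % 4`[23,0]=>3
lane 23: grp=5 (23/4), tig=3 (23%4)
i=0: r=3*2+0=6, c=grp=5
col: 3 vs 5

buggy=3 correct=5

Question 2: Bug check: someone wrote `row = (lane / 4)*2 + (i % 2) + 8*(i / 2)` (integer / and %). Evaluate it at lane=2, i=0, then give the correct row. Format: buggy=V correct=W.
buggy=0 correct=4

`(lane / 4)*2 + (i % 2) + 8*(i / 2)`[2,0]→0
2: G=0,T=2
[0] (2*2+0,0) = (4,0)
row: 0 vs 4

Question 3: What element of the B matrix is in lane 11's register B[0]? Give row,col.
6,2

lane 11⇒11/4=2, 11 mod 4=3
i=0  r:2·3+0⇒6  c:2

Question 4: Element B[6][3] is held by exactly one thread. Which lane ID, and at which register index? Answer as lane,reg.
15,0

c:3=>grp=3  r:6=>tig=3,lo=0
L=3*4+3=15  i=0=0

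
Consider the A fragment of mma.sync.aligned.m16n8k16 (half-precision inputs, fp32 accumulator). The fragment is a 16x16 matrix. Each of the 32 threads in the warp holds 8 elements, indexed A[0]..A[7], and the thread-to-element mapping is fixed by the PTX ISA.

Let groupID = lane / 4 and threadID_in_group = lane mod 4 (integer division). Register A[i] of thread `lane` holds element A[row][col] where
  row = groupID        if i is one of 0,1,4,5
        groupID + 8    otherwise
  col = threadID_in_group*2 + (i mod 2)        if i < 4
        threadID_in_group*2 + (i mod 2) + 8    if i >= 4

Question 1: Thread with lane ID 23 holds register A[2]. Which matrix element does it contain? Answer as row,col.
lane 23->23/4=5, 23 mod 4=3
i=2  r:5+8->13  c:2·3+0+0->6

13,6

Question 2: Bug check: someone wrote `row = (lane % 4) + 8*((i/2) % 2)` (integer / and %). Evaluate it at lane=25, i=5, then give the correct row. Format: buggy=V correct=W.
`(lane % 4) + 8*((i/2) % 2)`[25,5]->1
lane 25: gid=6 (25/4), tid=1 (25%4)
i=5: r=6+0=6, c=1*2+1+8=11
row: 1 vs 6

buggy=1 correct=6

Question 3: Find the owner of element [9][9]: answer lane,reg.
4,7

r=9->g=1,rb=1  c=9->cb=1,t=0,b0=1
L=1*4+0=4  i=1*4+1*2+1=7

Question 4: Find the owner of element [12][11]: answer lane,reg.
17,7

r: 12->gid=4,r8=1  c: 11->c8=1,tid=1,i&1=1
L=4*4+1=17  i=1*4+1*2+1=7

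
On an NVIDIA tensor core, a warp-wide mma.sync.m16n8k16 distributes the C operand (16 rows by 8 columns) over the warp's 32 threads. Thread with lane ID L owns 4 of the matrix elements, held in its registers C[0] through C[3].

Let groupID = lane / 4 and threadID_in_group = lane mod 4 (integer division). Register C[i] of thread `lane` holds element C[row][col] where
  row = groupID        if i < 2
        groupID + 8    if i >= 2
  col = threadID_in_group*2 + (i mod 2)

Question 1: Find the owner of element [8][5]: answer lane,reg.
2,3

r=8⇒gr=0,Rb=1  c=5⇒th=2,odd=1
L=0*4+2=2  i=1*2+1=3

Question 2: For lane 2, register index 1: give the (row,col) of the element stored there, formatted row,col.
0,5

2: g=0,t=2
[1] (0+0,2*2+1) = (0,5)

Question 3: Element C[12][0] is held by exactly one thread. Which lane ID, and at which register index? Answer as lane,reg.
16,2

r=12⇒gr=4,Rb=1  c=0⇒th=0,odd=0
L=4*4+0=16  i=1*2+0=2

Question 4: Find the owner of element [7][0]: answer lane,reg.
r:7=>grp=7,rB=0  c:0=>tig=0,lo=0
L=7*4+0=28  i=0*2+0=0

28,0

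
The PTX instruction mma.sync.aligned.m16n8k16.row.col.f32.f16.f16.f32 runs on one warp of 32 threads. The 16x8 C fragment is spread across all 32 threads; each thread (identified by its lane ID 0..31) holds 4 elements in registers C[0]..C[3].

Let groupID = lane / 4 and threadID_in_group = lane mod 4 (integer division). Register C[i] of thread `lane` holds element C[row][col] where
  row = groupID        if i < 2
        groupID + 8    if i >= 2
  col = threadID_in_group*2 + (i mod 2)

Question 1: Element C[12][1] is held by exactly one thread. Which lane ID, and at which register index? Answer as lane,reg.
16,3

r=12→G=4,rhi=1  c=1→T=0,p=1
L=4*4+0=16  i=1*2+1=3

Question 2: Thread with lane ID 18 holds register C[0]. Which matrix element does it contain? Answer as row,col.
4,4

lane 18: grp=4 (18/4), tig=2 (18%4)
i=0: r=4+0=4, c=2*2+0=4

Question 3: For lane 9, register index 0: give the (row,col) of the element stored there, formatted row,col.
lane 9: g=2 (9/4), t=1 (9%4)
i=0: r=2+0=2, c=1*2+0=2

2,2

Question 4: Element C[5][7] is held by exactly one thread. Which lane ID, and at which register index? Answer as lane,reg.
r: 5->gid=5,r8=0  c: 7->tid=3,i&1=1
L=5*4+3=23  i=0*2+1=1

23,1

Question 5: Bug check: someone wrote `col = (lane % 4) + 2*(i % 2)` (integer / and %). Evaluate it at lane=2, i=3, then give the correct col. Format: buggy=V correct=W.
buggy=4 correct=5

`(lane % 4) + 2*(i % 2)`[2,3]→4
lane 2: G=0 (2/4), T=2 (2%4)
i=3: r=0+8=8, c=2*2+1=5
col: 4 vs 5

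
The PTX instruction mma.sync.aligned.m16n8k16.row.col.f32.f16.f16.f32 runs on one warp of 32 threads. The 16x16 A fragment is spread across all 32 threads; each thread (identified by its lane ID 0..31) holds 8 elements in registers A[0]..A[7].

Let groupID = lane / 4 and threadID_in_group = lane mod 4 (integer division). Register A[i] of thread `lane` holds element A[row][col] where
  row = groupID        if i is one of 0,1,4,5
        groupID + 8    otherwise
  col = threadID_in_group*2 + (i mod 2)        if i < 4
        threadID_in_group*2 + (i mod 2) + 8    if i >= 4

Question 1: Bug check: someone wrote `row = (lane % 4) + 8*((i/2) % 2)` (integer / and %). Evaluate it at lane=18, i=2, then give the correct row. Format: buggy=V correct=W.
`(lane % 4) + 8*((i/2) % 2)`[18,2]->10
18: gid=4,tid=2
[2] (4+8,2*2+0+0) = (12,4)
row: 10 vs 12

buggy=10 correct=12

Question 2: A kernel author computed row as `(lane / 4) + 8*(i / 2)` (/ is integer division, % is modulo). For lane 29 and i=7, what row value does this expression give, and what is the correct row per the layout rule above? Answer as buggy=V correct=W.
buggy=31 correct=15

`(lane / 4) + 8*(i / 2)`[29,7]=>31
29: grp=7,tig=1
[7] (7+8,1*2+1+8) = (15,11)
row: 31 vs 15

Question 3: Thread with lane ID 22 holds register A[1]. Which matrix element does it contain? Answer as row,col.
5,5

lane 22⇒22/4=5, 22 mod 4=2
i=1  r:5+0⇒5  c:2·2+1+0⇒5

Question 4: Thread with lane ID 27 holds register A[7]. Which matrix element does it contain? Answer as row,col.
27: G=6,T=3
[7] (6+8,3*2+1+8) = (14,15)

14,15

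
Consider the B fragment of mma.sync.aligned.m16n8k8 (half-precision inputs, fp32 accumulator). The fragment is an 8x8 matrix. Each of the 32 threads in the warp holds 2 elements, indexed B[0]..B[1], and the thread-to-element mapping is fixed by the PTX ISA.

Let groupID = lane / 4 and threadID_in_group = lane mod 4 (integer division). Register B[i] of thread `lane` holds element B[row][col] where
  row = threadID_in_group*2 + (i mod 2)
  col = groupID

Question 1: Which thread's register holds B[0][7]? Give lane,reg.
28,0

c: 7->gid=7  r: 0->tid=0,i&1=0
L=7*4+0=28  i=0=0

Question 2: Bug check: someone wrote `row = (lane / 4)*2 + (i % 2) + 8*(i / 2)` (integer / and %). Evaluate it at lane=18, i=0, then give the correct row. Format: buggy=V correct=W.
buggy=8 correct=4

`(lane / 4)*2 + (i % 2) + 8*(i / 2)`[18,0]⇒8
lane 18⇒18/4=4, 18 mod 4=2
i=0  r:2·2+0⇒4  c:4
row: 8 vs 4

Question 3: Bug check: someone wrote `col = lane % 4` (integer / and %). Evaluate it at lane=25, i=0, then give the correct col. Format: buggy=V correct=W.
`lane % 4`[25,0]=>1
25: grp=6,tig=1
[0] (1*2+0,6) = (2,6)
col: 1 vs 6

buggy=1 correct=6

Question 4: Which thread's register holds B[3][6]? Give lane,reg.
c=6⇒gr=6  r=3⇒th=1,odd=1
L=6*4+1=25  i=1=1

25,1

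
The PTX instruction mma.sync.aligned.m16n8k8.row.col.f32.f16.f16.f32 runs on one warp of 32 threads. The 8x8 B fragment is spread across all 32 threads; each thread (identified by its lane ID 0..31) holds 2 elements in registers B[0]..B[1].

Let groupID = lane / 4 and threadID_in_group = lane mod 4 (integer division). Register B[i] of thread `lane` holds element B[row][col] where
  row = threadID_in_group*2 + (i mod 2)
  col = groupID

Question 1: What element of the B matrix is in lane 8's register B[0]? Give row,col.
L=8->g=8>>2=2, t=8&3=0
[0]->row 0·2+0=0  col g=2

0,2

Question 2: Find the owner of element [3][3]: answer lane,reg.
13,1

c: 3->gid=3  r: 3->tid=1,i&1=1
L=3*4+1=13  i=1=1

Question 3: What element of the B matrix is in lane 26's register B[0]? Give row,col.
4,6

lane 26: gr=6 (26/4), th=2 (26%4)
i=0: r=2*2+0=4, c=gr=6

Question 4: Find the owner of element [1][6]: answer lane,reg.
c=6→G=6  r=1→T=0,p=1
L=6*4+0=24  i=1=1

24,1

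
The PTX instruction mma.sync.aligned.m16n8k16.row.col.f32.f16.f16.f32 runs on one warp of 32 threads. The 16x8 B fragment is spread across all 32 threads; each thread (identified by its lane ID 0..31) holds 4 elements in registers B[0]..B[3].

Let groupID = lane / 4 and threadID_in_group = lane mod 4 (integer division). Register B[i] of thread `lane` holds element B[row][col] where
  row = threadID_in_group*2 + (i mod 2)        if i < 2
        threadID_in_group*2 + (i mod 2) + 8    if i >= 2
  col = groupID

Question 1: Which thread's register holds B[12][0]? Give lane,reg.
2,2

c=0⇒gr=0  r=12⇒Rb=1,th=2,odd=0
L=0*4+2=2  i=1*2+0=2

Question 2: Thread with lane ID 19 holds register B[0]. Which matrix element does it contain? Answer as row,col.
6,4

L=19->gid=19>>2=4, tid=19&3=3
[0]->row 3·2+0+0=6  col gid=4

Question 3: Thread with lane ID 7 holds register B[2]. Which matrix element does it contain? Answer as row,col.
lane 7⇒7/4=1, 7 mod 4=3
i=2  r:2·3+0+8⇒14  c:1

14,1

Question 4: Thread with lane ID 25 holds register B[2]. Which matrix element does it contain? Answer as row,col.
10,6

25: gid=6,tid=1
[2] (1*2+0+8,6) = (10,6)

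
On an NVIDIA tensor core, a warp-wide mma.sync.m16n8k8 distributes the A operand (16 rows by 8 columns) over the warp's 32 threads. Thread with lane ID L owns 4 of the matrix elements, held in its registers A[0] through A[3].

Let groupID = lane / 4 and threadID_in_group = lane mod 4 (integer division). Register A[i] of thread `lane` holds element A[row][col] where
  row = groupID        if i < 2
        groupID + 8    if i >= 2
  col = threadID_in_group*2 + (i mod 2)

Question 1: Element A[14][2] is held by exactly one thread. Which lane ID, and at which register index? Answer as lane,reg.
25,2

r: 14->gid=6,r8=1  c: 2->tid=1,i&1=0
L=6*4+1=25  i=1*2+0=2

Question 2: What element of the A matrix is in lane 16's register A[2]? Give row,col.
12,0

L=16=>grp=16>>2=4, tig=16&3=0
[2]=>row 4+8=12  col 0·2+0=0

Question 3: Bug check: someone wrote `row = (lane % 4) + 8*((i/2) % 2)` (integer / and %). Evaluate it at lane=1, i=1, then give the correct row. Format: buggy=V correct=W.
`(lane % 4) + 8*((i/2) % 2)`[1,1]->1
lane 1->1/4=0, 1 mod 4=1
i=1  r:0+0->0  c:2·1+1->3
row: 1 vs 0

buggy=1 correct=0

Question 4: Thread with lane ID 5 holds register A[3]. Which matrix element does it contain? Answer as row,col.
9,3

L=5=>grp=5>>2=1, tig=5&3=1
[3]=>row 1+8=9  col 1·2+1=3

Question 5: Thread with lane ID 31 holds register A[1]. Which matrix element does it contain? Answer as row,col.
L=31->g=31>>2=7, t=31&3=3
[1]->row 7+0=7  col 3·2+1=7

7,7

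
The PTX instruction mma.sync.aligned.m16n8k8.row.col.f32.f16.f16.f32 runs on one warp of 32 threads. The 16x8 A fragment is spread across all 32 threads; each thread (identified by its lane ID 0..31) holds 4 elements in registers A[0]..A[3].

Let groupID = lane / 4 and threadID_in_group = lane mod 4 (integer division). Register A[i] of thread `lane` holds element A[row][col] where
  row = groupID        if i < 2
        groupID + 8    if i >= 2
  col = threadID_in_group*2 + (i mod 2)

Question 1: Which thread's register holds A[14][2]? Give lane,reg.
r=14->g=6,rb=1  c=2->t=1,b0=0
L=6*4+1=25  i=1*2+0=2

25,2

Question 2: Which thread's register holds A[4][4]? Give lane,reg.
18,0

r=4->g=4,rb=0  c=4->t=2,b0=0
L=4*4+2=18  i=0*2+0=0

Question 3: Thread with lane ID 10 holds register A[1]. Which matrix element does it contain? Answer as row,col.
lane 10->10/4=2, 10 mod 4=2
i=1  r:2+0->2  c:2·2+1->5

2,5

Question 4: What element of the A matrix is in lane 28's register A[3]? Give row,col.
15,1

lane 28->28/4=7, 28 mod 4=0
i=3  r:7+8->15  c:2·0+1->1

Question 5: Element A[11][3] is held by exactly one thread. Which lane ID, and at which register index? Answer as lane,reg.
r=11->g=3,rb=1  c=3->t=1,b0=1
L=3*4+1=13  i=1*2+1=3

13,3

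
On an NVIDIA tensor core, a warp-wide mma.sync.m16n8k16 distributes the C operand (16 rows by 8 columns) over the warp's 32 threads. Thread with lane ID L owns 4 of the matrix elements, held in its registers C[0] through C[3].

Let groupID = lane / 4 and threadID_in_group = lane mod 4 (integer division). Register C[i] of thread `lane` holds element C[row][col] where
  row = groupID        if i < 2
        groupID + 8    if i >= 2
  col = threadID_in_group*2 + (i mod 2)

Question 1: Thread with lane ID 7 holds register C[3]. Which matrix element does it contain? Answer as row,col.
7: grp=1,tig=3
[3] (1+8,3*2+1) = (9,7)

9,7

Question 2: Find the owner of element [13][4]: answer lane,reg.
r=13→G=5,rhi=1  c=4→T=2,p=0
L=5*4+2=22  i=1*2+0=2

22,2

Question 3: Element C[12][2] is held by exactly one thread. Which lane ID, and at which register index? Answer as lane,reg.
r: 12->gid=4,r8=1  c: 2->tid=1,i&1=0
L=4*4+1=17  i=1*2+0=2

17,2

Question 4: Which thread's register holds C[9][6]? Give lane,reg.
7,2

r=9⇒gr=1,Rb=1  c=6⇒th=3,odd=0
L=1*4+3=7  i=1*2+0=2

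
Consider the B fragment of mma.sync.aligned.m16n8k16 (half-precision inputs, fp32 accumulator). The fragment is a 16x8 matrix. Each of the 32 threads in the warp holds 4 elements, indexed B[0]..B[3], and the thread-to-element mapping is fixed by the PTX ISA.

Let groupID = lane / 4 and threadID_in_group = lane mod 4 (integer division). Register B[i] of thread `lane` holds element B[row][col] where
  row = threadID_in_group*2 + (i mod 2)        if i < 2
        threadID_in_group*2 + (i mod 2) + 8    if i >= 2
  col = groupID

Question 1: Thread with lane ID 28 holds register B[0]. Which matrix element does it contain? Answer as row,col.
28: gid=7,tid=0
[0] (0*2+0+0,7) = (0,7)

0,7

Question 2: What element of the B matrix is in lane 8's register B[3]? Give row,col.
L=8->gid=8>>2=2, tid=8&3=0
[3]->row 0·2+1+8=9  col gid=2

9,2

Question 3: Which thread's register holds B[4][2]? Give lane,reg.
c: 2->gid=2  r: 4->r8=0,tid=2,i&1=0
L=2*4+2=10  i=0*2+0=0

10,0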